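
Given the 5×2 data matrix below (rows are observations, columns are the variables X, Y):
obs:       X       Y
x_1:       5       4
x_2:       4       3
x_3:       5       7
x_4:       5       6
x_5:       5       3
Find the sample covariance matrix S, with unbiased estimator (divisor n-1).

Step 1 — column means:
  mean(X) = (5 + 4 + 5 + 5 + 5) / 5 = 24/5 = 4.8
  mean(Y) = (4 + 3 + 7 + 6 + 3) / 5 = 23/5 = 4.6

Step 2 — sample covariance S[i,j] = (1/(n-1)) · Σ_k (x_{k,i} - mean_i) · (x_{k,j} - mean_j), with n-1 = 4.
  S[X,X] = ((0.2)·(0.2) + (-0.8)·(-0.8) + (0.2)·(0.2) + (0.2)·(0.2) + (0.2)·(0.2)) / 4 = 0.8/4 = 0.2
  S[X,Y] = ((0.2)·(-0.6) + (-0.8)·(-1.6) + (0.2)·(2.4) + (0.2)·(1.4) + (0.2)·(-1.6)) / 4 = 1.6/4 = 0.4
  S[Y,Y] = ((-0.6)·(-0.6) + (-1.6)·(-1.6) + (2.4)·(2.4) + (1.4)·(1.4) + (-1.6)·(-1.6)) / 4 = 13.2/4 = 3.3

S is symmetric (S[j,i] = S[i,j]). Assembling:

S = [[0.2, 0.4],
 [0.4, 3.3]]


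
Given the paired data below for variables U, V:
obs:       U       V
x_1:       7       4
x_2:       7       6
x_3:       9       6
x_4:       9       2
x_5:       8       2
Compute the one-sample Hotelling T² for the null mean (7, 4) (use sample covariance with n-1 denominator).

Step 1 — sample mean vector:
  mean(U) = (7 + 7 + 9 + 9 + 8) / 5 = 40/5 = 8
  mean(V) = (4 + 6 + 6 + 2 + 2) / 5 = 20/5 = 4
  x̄ = (8, 4),  deviation x̄ - mu_0 = (8, 4) - (7, 4) = (1, 0).

Step 2 — sample covariance matrix, S[i,j] = (1/(n-1)) · Σ_k (x_{k,i} - mean_i) · (x_{k,j} - mean_j), divisor n-1 = 4:
  S[U,U] = ((-1)·(-1) + (-1)·(-1) + (1)·(1) + (1)·(1) + (0)·(0)) / 4 = 4/4 = 1
  S[U,V] = ((-1)·(0) + (-1)·(2) + (1)·(2) + (1)·(-2) + (0)·(-2)) / 4 = -2/4 = -0.5
  S[V,V] = ((0)·(0) + (2)·(2) + (2)·(2) + (-2)·(-2) + (-2)·(-2)) / 4 = 16/4 = 4
  S = [[1, -0.5],
 [-0.5, 4]].

Step 3 — invert S. det(S) = 1·4 - (-0.5)² = 3.75.
  S^{-1} = (1/det) · [[d, -b], [-b, a]] = [[1.0667, 0.1333],
 [0.1333, 0.2667]].

Step 4 — quadratic form (x̄ - mu_0)^T · S^{-1} · (x̄ - mu_0):
  S^{-1} · (x̄ - mu_0) = (1.0667, 0.1333),
  (x̄ - mu_0)^T · [...] = (1)·(1.0667) + (0)·(0.1333) = 1.0667.

Step 5 — scale by n: T² = 5 · 1.0667 = 5.3333.

T² ≈ 5.3333


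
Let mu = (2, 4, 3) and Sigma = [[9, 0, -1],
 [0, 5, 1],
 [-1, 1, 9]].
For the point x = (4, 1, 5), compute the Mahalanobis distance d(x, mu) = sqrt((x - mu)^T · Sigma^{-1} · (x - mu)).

Step 1 — centre the observation: (x - mu) = (2, -3, 2).

Step 2 — invert Sigma (cofactor / det for 3×3, or solve directly):
  Sigma^{-1} = [[0.1125, -0.0026, 0.0128],
 [-0.0026, 0.2046, -0.023],
 [0.0128, -0.023, 0.1151]].

Step 3 — form the quadratic (x - mu)^T · Sigma^{-1} · (x - mu):
  Sigma^{-1} · (x - mu) = (0.2583, -0.665, 0.3248).
  (x - mu)^T · [Sigma^{-1} · (x - mu)] = (2)·(0.2583) + (-3)·(-0.665) + (2)·(0.3248) = 3.1611.

Step 4 — take square root: d = √(3.1611) ≈ 1.778.

d(x, mu) = √(3.1611) ≈ 1.778


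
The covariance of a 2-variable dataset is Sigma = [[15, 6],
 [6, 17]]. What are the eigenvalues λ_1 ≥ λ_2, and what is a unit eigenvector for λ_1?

Step 1 — characteristic polynomial of 2×2 Sigma:
  det(Sigma - λI) = λ² - trace · λ + det = 0.
  trace = 15 + 17 = 32, det = 15·17 - (6)² = 219.
Step 2 — discriminant:
  Δ = trace² - 4·det = 1024 - 876 = 148.
Step 3 — eigenvalues:
  λ = (trace ± √Δ)/2 = (32 ± 12.1655)/2,
  λ_1 = 22.0828,  λ_2 = 9.9172.

Step 4 — unit eigenvector for λ_1: solve (Sigma - λ_1 I)v = 0. First row:
  (15 - 22.0828)·v_x + (6)·v_y = 0, i.e. (-7.0828)·v_x + (6)·v_y = 0,
  so v ∝ (b, λ_1 - a) = (6, 7.0828) = u.
  ||u|| = √((6)² + (7.0828)²) = √(86.1655) ≈ 9.2825,
  v_1 = u/||u|| ≈ (0.6464, 0.763) (||v_1|| = 1).

λ_1 = 22.0828,  λ_2 = 9.9172;  v_1 ≈ (0.6464, 0.763)


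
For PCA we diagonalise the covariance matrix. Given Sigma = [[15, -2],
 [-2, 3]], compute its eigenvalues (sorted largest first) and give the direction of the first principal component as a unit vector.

Step 1 — characteristic polynomial of 2×2 Sigma:
  det(Sigma - λI) = λ² - trace · λ + det = 0.
  trace = 15 + 3 = 18, det = 15·3 - (-2)² = 41.
Step 2 — discriminant:
  Δ = trace² - 4·det = 324 - 164 = 160.
Step 3 — eigenvalues:
  λ = (trace ± √Δ)/2 = (18 ± 12.6491)/2,
  λ_1 = 15.3246,  λ_2 = 2.6754.

Step 4 — unit eigenvector for λ_1: solve (Sigma - λ_1 I)v = 0. First row:
  (15 - 15.3246)·v_x + (-2)·v_y = 0, i.e. (-0.3246)·v_x + (-2)·v_y = 0,
  so v ∝ (b, λ_1 - a) = (-2, 0.3246); multiply by -1 so the first entry is positive: u = (2, -0.3246).
  ||u|| = √((2)² + (-0.3246)²) = √(4.1053) ≈ 2.0262,
  v_1 = u/||u|| ≈ (0.9871, -0.1602) (||v_1|| = 1).

λ_1 = 15.3246,  λ_2 = 2.6754;  v_1 ≈ (0.9871, -0.1602)


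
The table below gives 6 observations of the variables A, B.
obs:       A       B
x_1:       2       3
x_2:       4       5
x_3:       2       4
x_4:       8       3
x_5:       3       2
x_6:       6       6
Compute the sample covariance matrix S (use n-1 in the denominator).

Step 1 — column means:
  mean(A) = (2 + 4 + 2 + 8 + 3 + 6) / 6 = 25/6 = 4.1667
  mean(B) = (3 + 5 + 4 + 3 + 2 + 6) / 6 = 23/6 = 3.8333

Step 2 — sample covariance S[i,j] = (1/(n-1)) · Σ_k (x_{k,i} - mean_i) · (x_{k,j} - mean_j), with n-1 = 5.
  S[A,A] = ((-2.1667)·(-2.1667) + (-0.1667)·(-0.1667) + (-2.1667)·(-2.1667) + (3.8333)·(3.8333) + (-1.1667)·(-1.1667) + (1.8333)·(1.8333)) / 5 = 28.8333/5 = 5.7667
  S[A,B] = ((-2.1667)·(-0.8333) + (-0.1667)·(1.1667) + (-2.1667)·(0.1667) + (3.8333)·(-0.8333) + (-1.1667)·(-1.8333) + (1.8333)·(2.1667)) / 5 = 4.1667/5 = 0.8333
  S[B,B] = ((-0.8333)·(-0.8333) + (1.1667)·(1.1667) + (0.1667)·(0.1667) + (-0.8333)·(-0.8333) + (-1.8333)·(-1.8333) + (2.1667)·(2.1667)) / 5 = 10.8333/5 = 2.1667

S is symmetric (S[j,i] = S[i,j]). Assembling:

S = [[5.7667, 0.8333],
 [0.8333, 2.1667]]


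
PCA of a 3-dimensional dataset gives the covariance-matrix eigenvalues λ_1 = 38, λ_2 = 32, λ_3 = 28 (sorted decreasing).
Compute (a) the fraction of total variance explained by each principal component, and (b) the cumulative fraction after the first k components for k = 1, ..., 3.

Step 1 — total variance = trace(Sigma) = Σ λ_i = 38 + 32 + 28 = 98.

Step 2 — fraction explained by component i = λ_i / Σ λ:
  PC1: 38/98 = 0.3878
  PC2: 32/98 = 0.3265
  PC3: 28/98 = 0.2857

Step 3 — cumulative fraction after k components = (λ_1 + ... + λ_k) / Σ λ:
  k = 1: 38/98 = 0.3878
  k = 2: (38 + 32)/98 = 70/98 = 0.7143
  k = 3: (38 + 32 + 28)/98 = 98/98 = 1

Summary (fraction, with percent):

explained: PC1 0.3878 (38.78%), PC2 0.3265 (32.65%), PC3 0.2857 (28.57%);  cumulative: 0.3878, 0.7143, 1


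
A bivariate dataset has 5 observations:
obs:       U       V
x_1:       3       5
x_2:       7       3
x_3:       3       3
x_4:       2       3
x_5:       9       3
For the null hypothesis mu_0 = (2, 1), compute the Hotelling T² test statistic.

Step 1 — sample mean vector:
  mean(U) = (3 + 7 + 3 + 2 + 9) / 5 = 24/5 = 4.8
  mean(V) = (5 + 3 + 3 + 3 + 3) / 5 = 17/5 = 3.4
  x̄ = (4.8, 3.4),  deviation x̄ - mu_0 = (4.8, 3.4) - (2, 1) = (2.8, 2.4).

Step 2 — sample covariance matrix, S[i,j] = (1/(n-1)) · Σ_k (x_{k,i} - mean_i) · (x_{k,j} - mean_j), divisor n-1 = 4:
  S[U,U] = ((-1.8)·(-1.8) + (2.2)·(2.2) + (-1.8)·(-1.8) + (-2.8)·(-2.8) + (4.2)·(4.2)) / 4 = 36.8/4 = 9.2
  S[U,V] = ((-1.8)·(1.6) + (2.2)·(-0.4) + (-1.8)·(-0.4) + (-2.8)·(-0.4) + (4.2)·(-0.4)) / 4 = -3.6/4 = -0.9
  S[V,V] = ((1.6)·(1.6) + (-0.4)·(-0.4) + (-0.4)·(-0.4) + (-0.4)·(-0.4) + (-0.4)·(-0.4)) / 4 = 3.2/4 = 0.8
  S = [[9.2, -0.9],
 [-0.9, 0.8]].

Step 3 — invert S. det(S) = 9.2·0.8 - (-0.9)² = 6.55.
  S^{-1} = (1/det) · [[d, -b], [-b, a]] = [[0.1221, 0.1374],
 [0.1374, 1.4046]].

Step 4 — quadratic form (x̄ - mu_0)^T · S^{-1} · (x̄ - mu_0):
  S^{-1} · (x̄ - mu_0) = (0.6718, 3.7557),
  (x̄ - mu_0)^T · [...] = (2.8)·(0.6718) + (2.4)·(3.7557) = 10.8947.

Step 5 — scale by n: T² = 5 · 10.8947 = 54.4733.

T² ≈ 54.4733


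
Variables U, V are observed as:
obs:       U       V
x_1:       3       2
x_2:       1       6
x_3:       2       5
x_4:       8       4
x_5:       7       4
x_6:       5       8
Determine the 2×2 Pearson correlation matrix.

Step 1 — column means:
  mean(U) = (3 + 1 + 2 + 8 + 7 + 5) / 6 = 26/6 = 4.3333
  mean(V) = (2 + 6 + 5 + 4 + 4 + 8) / 6 = 29/6 = 4.8333

Step 2 — sample variances and covariances s[i,j] = (1/(n-1)) · Σ_k (x_{k,i} - mean_i) · (x_{k,j} - mean_j), with n-1 = 5:
  s[U,U] = ((-1.3333)·(-1.3333) + (-3.3333)·(-3.3333) + (-2.3333)·(-2.3333) + (3.6667)·(3.6667) + (2.6667)·(2.6667) + (0.6667)·(0.6667)) / 5 = 39.3333/5 = 7.8667
  s[U,V] = ((-1.3333)·(-2.8333) + (-3.3333)·(1.1667) + (-2.3333)·(0.1667) + (3.6667)·(-0.8333) + (2.6667)·(-0.8333) + (0.6667)·(3.1667)) / 5 = -3.6667/5 = -0.7333
  s[V,V] = ((-2.8333)·(-2.8333) + (1.1667)·(1.1667) + (0.1667)·(0.1667) + (-0.8333)·(-0.8333) + (-0.8333)·(-0.8333) + (3.1667)·(3.1667)) / 5 = 20.8333/5 = 4.1667
  Sample standard deviations s_i = √(s[i,i]):
  s(U) = √(7.8667) = 2.8048
  s(V) = √(4.1667) = 2.0412

Step 3 — r_{ij} = s_{ij} / (s_i · s_j):
  r[U,U] = 1 (diagonal).
  r[U,V] = -0.7333 / (2.8048 · 2.0412) = -0.7333 / 5.7252 = -0.1281
  r[V,V] = 1 (diagonal).

R is symmetric with unit diagonal. Assembling:

R = [[1, -0.1281],
 [-0.1281, 1]]


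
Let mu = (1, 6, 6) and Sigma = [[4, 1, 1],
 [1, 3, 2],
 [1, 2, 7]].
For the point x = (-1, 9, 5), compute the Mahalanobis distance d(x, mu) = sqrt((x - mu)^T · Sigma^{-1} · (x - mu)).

Step 1 — centre the observation: (x - mu) = (-2, 3, -1).

Step 2 — invert Sigma (cofactor / det for 3×3, or solve directly):
  Sigma^{-1} = [[0.2742, -0.0806, -0.0161],
 [-0.0806, 0.4355, -0.1129],
 [-0.0161, -0.1129, 0.1774]].

Step 3 — form the quadratic (x - mu)^T · Sigma^{-1} · (x - mu):
  Sigma^{-1} · (x - mu) = (-0.7742, 1.5806, -0.4839).
  (x - mu)^T · [Sigma^{-1} · (x - mu)] = (-2)·(-0.7742) + (3)·(1.5806) + (-1)·(-0.4839) = 6.7742.

Step 4 — take square root: d = √(6.7742) ≈ 2.6027.

d(x, mu) = √(6.7742) ≈ 2.6027


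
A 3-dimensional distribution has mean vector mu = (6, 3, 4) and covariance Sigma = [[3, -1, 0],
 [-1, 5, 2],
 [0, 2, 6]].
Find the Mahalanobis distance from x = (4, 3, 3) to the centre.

Step 1 — centre the observation: (x - mu) = (-2, 0, -1).

Step 2 — invert Sigma (cofactor / det for 3×3, or solve directly):
  Sigma^{-1} = [[0.3611, 0.0833, -0.0278],
 [0.0833, 0.25, -0.0833],
 [-0.0278, -0.0833, 0.1944]].

Step 3 — form the quadratic (x - mu)^T · Sigma^{-1} · (x - mu):
  Sigma^{-1} · (x - mu) = (-0.6944, -0.0833, -0.1389).
  (x - mu)^T · [Sigma^{-1} · (x - mu)] = (-2)·(-0.6944) + (0)·(-0.0833) + (-1)·(-0.1389) = 1.5278.

Step 4 — take square root: d = √(1.5278) ≈ 1.236.

d(x, mu) = √(1.5278) ≈ 1.236


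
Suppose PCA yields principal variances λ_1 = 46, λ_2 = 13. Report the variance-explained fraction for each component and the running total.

Step 1 — total variance = trace(Sigma) = Σ λ_i = 46 + 13 = 59.

Step 2 — fraction explained by component i = λ_i / Σ λ:
  PC1: 46/59 = 0.7797
  PC2: 13/59 = 0.2203

Step 3 — cumulative fraction after k components = (λ_1 + ... + λ_k) / Σ λ:
  k = 1: 46/59 = 0.7797
  k = 2: (46 + 13)/59 = 59/59 = 1

Summary (fraction, with percent):

explained: PC1 0.7797 (77.97%), PC2 0.2203 (22.03%);  cumulative: 0.7797, 1


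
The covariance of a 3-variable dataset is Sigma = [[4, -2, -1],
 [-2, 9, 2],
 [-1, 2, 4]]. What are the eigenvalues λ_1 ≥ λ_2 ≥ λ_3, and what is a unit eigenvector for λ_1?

Step 1 — characteristic polynomial p(λ) = det(λI - Sigma) = λ³ - tr·λ² + c_1·λ - det, where tr = trace, c_1 = sum of the principal 2×2 minors, det = det(Sigma):
  tr = 4 + 9 + 4 = 17,
  c_1 = (4·9 - (-2)²) + (4·4 - (-1)²) + (9·4 - (2)²) = 32 + 15 + 32 = 79,
  det = 4·(9·4 - (2)²) - (-2)·((-2)·4 - (2)·(-1)) + (-1)·((-2)·(2) - 9·(-1)) = 4·(32) - (-2)·(-6) + (-1)·(5) = 111.
  So p(λ) = λ³ - 17λ² + 79λ - 111.
Step 2 — look for an integer root (rational root theorem: any rational root is an integer divisor of 111). Testing λ = 3:
  p(3) = 27 - 153 + 237 - 111 = 0  ✓
  Dividing out (λ - 3): p(λ) = (λ - 3)(λ² - 14λ + 37).
Step 3 — remaining eigenvalues from the quadratic λ² - 14λ + 37 = 0:
  Δ = 14² - 4·37 = 196 - 148 = 48,  λ = (14 ± √48)/2 = (14 ± 6.9282)/2 ≈ 10.4641 or 3.5359.
  Sorted: λ_1 = 10.4641,  λ_2 = 3.5359,  λ_3 = 3  (check: sum = 17 = tr ✓).

Step 4 — unit eigenvector for λ_1 ≈ 10.4641: v spans the null space of (Sigma - λ_1 I), whose rows are
  r_1 = (-6.4641, -2, -1),  r_2 = (-2, -1.4641, 2),  r_3 = (-1, 2, -6.4641).
  v is orthogonal to every row, so take v ∝ r_1 × r_2 = ((-2)·(2) - (-1)·(-1.4641), (-1)·(-2) - (-6.4641)·(2), (-6.4641)·(-1.4641) - (-2)·(-2)) ≈ (-5.4641, 14.9282, 5.4641).
  Rescale (multiply by -1 so the first nonzero entry is positive): u = (5.4641, -14.9282, -5.4641).
  ||u|| = √((5.4641)² + (-14.9282)² + (-5.4641)²) = √(282.5641) ≈ 16.8096,  v_1 = u/||u|| ≈ (0.3251, -0.8881, -0.3251) (||v_1|| = 1).

λ_1 = 10.4641,  λ_2 = 3.5359,  λ_3 = 3;  v_1 ≈ (0.3251, -0.8881, -0.3251)


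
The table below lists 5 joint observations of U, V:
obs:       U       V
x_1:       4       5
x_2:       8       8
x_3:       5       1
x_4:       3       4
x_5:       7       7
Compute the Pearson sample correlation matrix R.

Step 1 — column means:
  mean(U) = (4 + 8 + 5 + 3 + 7) / 5 = 27/5 = 5.4
  mean(V) = (5 + 8 + 1 + 4 + 7) / 5 = 25/5 = 5

Step 2 — sample variances and covariances s[i,j] = (1/(n-1)) · Σ_k (x_{k,i} - mean_i) · (x_{k,j} - mean_j), with n-1 = 4:
  s[U,U] = ((-1.4)·(-1.4) + (2.6)·(2.6) + (-0.4)·(-0.4) + (-2.4)·(-2.4) + (1.6)·(1.6)) / 4 = 17.2/4 = 4.3
  s[U,V] = ((-1.4)·(0) + (2.6)·(3) + (-0.4)·(-4) + (-2.4)·(-1) + (1.6)·(2)) / 4 = 15/4 = 3.75
  s[V,V] = ((0)·(0) + (3)·(3) + (-4)·(-4) + (-1)·(-1) + (2)·(2)) / 4 = 30/4 = 7.5
  Sample standard deviations s_i = √(s[i,i]):
  s(U) = √(4.3) = 2.0736
  s(V) = √(7.5) = 2.7386

Step 3 — r_{ij} = s_{ij} / (s_i · s_j):
  r[U,U] = 1 (diagonal).
  r[U,V] = 3.75 / (2.0736 · 2.7386) = 3.75 / 5.6789 = 0.6603
  r[V,V] = 1 (diagonal).

R is symmetric with unit diagonal. Assembling:

R = [[1, 0.6603],
 [0.6603, 1]]


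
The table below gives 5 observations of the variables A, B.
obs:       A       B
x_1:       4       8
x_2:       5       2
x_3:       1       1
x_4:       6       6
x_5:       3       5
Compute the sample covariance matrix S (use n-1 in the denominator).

Step 1 — column means:
  mean(A) = (4 + 5 + 1 + 6 + 3) / 5 = 19/5 = 3.8
  mean(B) = (8 + 2 + 1 + 6 + 5) / 5 = 22/5 = 4.4

Step 2 — sample covariance S[i,j] = (1/(n-1)) · Σ_k (x_{k,i} - mean_i) · (x_{k,j} - mean_j), with n-1 = 4.
  S[A,A] = ((0.2)·(0.2) + (1.2)·(1.2) + (-2.8)·(-2.8) + (2.2)·(2.2) + (-0.8)·(-0.8)) / 4 = 14.8/4 = 3.7
  S[A,B] = ((0.2)·(3.6) + (1.2)·(-2.4) + (-2.8)·(-3.4) + (2.2)·(1.6) + (-0.8)·(0.6)) / 4 = 10.4/4 = 2.6
  S[B,B] = ((3.6)·(3.6) + (-2.4)·(-2.4) + (-3.4)·(-3.4) + (1.6)·(1.6) + (0.6)·(0.6)) / 4 = 33.2/4 = 8.3

S is symmetric (S[j,i] = S[i,j]). Assembling:

S = [[3.7, 2.6],
 [2.6, 8.3]]


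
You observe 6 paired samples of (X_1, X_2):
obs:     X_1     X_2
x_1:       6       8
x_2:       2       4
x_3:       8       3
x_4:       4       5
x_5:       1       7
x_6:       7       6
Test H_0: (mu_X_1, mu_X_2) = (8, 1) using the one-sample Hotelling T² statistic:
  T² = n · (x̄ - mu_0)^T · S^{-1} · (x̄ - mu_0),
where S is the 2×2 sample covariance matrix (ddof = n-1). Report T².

Step 1 — sample mean vector:
  mean(X_1) = (6 + 2 + 8 + 4 + 1 + 7) / 6 = 28/6 = 4.6667
  mean(X_2) = (8 + 4 + 3 + 5 + 7 + 6) / 6 = 33/6 = 5.5
  x̄ = (4.6667, 5.5),  deviation x̄ - mu_0 = (4.6667, 5.5) - (8, 1) = (-3.3333, 4.5).

Step 2 — sample covariance matrix, S[i,j] = (1/(n-1)) · Σ_k (x_{k,i} - mean_i) · (x_{k,j} - mean_j), divisor n-1 = 5:
  S[X_1,X_1] = ((1.3333)·(1.3333) + (-2.6667)·(-2.6667) + (3.3333)·(3.3333) + (-0.6667)·(-0.6667) + (-3.6667)·(-3.6667) + (2.3333)·(2.3333)) / 5 = 39.3333/5 = 7.8667
  S[X_1,X_2] = ((1.3333)·(2.5) + (-2.6667)·(-1.5) + (3.3333)·(-2.5) + (-0.6667)·(-0.5) + (-3.6667)·(1.5) + (2.3333)·(0.5)) / 5 = -5/5 = -1
  S[X_2,X_2] = ((2.5)·(2.5) + (-1.5)·(-1.5) + (-2.5)·(-2.5) + (-0.5)·(-0.5) + (1.5)·(1.5) + (0.5)·(0.5)) / 5 = 17.5/5 = 3.5
  S = [[7.8667, -1],
 [-1, 3.5]].

Step 3 — invert S. det(S) = 7.8667·3.5 - (-1)² = 26.5333.
  S^{-1} = (1/det) · [[d, -b], [-b, a]] = [[0.1319, 0.0377],
 [0.0377, 0.2965]].

Step 4 — quadratic form (x̄ - mu_0)^T · S^{-1} · (x̄ - mu_0):
  S^{-1} · (x̄ - mu_0) = (-0.2701, 1.2085),
  (x̄ - mu_0)^T · [...] = (-3.3333)·(-0.2701) + (4.5)·(1.2085) = 6.3388.

Step 5 — scale by n: T² = 6 · 6.3388 = 38.0327.

T² ≈ 38.0327


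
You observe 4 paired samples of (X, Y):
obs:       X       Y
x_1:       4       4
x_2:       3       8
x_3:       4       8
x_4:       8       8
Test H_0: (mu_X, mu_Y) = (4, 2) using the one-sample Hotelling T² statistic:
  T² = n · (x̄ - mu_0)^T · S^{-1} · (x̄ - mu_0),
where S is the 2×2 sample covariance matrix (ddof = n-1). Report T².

Step 1 — sample mean vector:
  mean(X) = (4 + 3 + 4 + 8) / 4 = 19/4 = 4.75
  mean(Y) = (4 + 8 + 8 + 8) / 4 = 28/4 = 7
  x̄ = (4.75, 7),  deviation x̄ - mu_0 = (4.75, 7) - (4, 2) = (0.75, 5).

Step 2 — sample covariance matrix, S[i,j] = (1/(n-1)) · Σ_k (x_{k,i} - mean_i) · (x_{k,j} - mean_j), divisor n-1 = 3:
  S[X,X] = ((-0.75)·(-0.75) + (-1.75)·(-1.75) + (-0.75)·(-0.75) + (3.25)·(3.25)) / 3 = 14.75/3 = 4.9167
  S[X,Y] = ((-0.75)·(-3) + (-1.75)·(1) + (-0.75)·(1) + (3.25)·(1)) / 3 = 3/3 = 1
  S[Y,Y] = ((-3)·(-3) + (1)·(1) + (1)·(1) + (1)·(1)) / 3 = 12/3 = 4
  S = [[4.9167, 1],
 [1, 4]].

Step 3 — invert S. det(S) = 4.9167·4 - (1)² = 18.6667.
  S^{-1} = (1/det) · [[d, -b], [-b, a]] = [[0.2143, -0.0536],
 [-0.0536, 0.2634]].

Step 4 — quadratic form (x̄ - mu_0)^T · S^{-1} · (x̄ - mu_0):
  S^{-1} · (x̄ - mu_0) = (-0.1071, 1.2768),
  (x̄ - mu_0)^T · [...] = (0.75)·(-0.1071) + (5)·(1.2768) = 6.3036.

Step 5 — scale by n: T² = 4 · 6.3036 = 25.2143.

T² ≈ 25.2143


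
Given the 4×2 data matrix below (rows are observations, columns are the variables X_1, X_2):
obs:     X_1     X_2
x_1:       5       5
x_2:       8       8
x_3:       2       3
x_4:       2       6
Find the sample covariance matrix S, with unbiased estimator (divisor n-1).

Step 1 — column means:
  mean(X_1) = (5 + 8 + 2 + 2) / 4 = 17/4 = 4.25
  mean(X_2) = (5 + 8 + 3 + 6) / 4 = 22/4 = 5.5

Step 2 — sample covariance S[i,j] = (1/(n-1)) · Σ_k (x_{k,i} - mean_i) · (x_{k,j} - mean_j), with n-1 = 3.
  S[X_1,X_1] = ((0.75)·(0.75) + (3.75)·(3.75) + (-2.25)·(-2.25) + (-2.25)·(-2.25)) / 3 = 24.75/3 = 8.25
  S[X_1,X_2] = ((0.75)·(-0.5) + (3.75)·(2.5) + (-2.25)·(-2.5) + (-2.25)·(0.5)) / 3 = 13.5/3 = 4.5
  S[X_2,X_2] = ((-0.5)·(-0.5) + (2.5)·(2.5) + (-2.5)·(-2.5) + (0.5)·(0.5)) / 3 = 13/3 = 4.3333

S is symmetric (S[j,i] = S[i,j]). Assembling:

S = [[8.25, 4.5],
 [4.5, 4.3333]]


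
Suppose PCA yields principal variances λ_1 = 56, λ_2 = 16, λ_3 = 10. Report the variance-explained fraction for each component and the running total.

Step 1 — total variance = trace(Sigma) = Σ λ_i = 56 + 16 + 10 = 82.

Step 2 — fraction explained by component i = λ_i / Σ λ:
  PC1: 56/82 = 0.6829
  PC2: 16/82 = 0.1951
  PC3: 10/82 = 0.122

Step 3 — cumulative fraction after k components = (λ_1 + ... + λ_k) / Σ λ:
  k = 1: 56/82 = 0.6829
  k = 2: (56 + 16)/82 = 72/82 = 0.878
  k = 3: (56 + 16 + 10)/82 = 82/82 = 1

Summary (fraction, with percent):

explained: PC1 0.6829 (68.29%), PC2 0.1951 (19.51%), PC3 0.122 (12.2%);  cumulative: 0.6829, 0.878, 1


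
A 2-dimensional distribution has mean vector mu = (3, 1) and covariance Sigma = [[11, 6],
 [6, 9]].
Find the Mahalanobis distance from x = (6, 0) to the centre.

Step 1 — centre the observation: (x - mu) = (3, -1).

Step 2 — invert Sigma. det(Sigma) = 11·9 - (6)² = 63.
  Sigma^{-1} = (1/det) · [[d, -b], [-b, a]] = [[0.1429, -0.0952],
 [-0.0952, 0.1746]].

Step 3 — form the quadratic (x - mu)^T · Sigma^{-1} · (x - mu):
  Sigma^{-1} · (x - mu) = (0.5238, -0.4603).
  (x - mu)^T · [Sigma^{-1} · (x - mu)] = (3)·(0.5238) + (-1)·(-0.4603) = 2.0317.

Step 4 — take square root: d = √(2.0317) ≈ 1.4254.

d(x, mu) = √(2.0317) ≈ 1.4254


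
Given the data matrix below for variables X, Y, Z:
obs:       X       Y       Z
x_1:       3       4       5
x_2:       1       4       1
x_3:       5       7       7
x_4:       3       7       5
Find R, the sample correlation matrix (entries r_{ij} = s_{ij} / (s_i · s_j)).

Step 1 — column means:
  mean(X) = (3 + 1 + 5 + 3) / 4 = 12/4 = 3
  mean(Y) = (4 + 4 + 7 + 7) / 4 = 22/4 = 5.5
  mean(Z) = (5 + 1 + 7 + 5) / 4 = 18/4 = 4.5

Step 2 — sample variances and covariances s[i,j] = (1/(n-1)) · Σ_k (x_{k,i} - mean_i) · (x_{k,j} - mean_j), with n-1 = 3:
  s[X,X] = ((0)·(0) + (-2)·(-2) + (2)·(2) + (0)·(0)) / 3 = 8/3 = 2.6667
  s[X,Y] = ((0)·(-1.5) + (-2)·(-1.5) + (2)·(1.5) + (0)·(1.5)) / 3 = 6/3 = 2
  s[X,Z] = ((0)·(0.5) + (-2)·(-3.5) + (2)·(2.5) + (0)·(0.5)) / 3 = 12/3 = 4
  s[Y,Y] = ((-1.5)·(-1.5) + (-1.5)·(-1.5) + (1.5)·(1.5) + (1.5)·(1.5)) / 3 = 9/3 = 3
  s[Y,Z] = ((-1.5)·(0.5) + (-1.5)·(-3.5) + (1.5)·(2.5) + (1.5)·(0.5)) / 3 = 9/3 = 3
  s[Z,Z] = ((0.5)·(0.5) + (-3.5)·(-3.5) + (2.5)·(2.5) + (0.5)·(0.5)) / 3 = 19/3 = 6.3333
  Sample standard deviations s_i = √(s[i,i]):
  s(X) = √(2.6667) = 1.633
  s(Y) = √(3) = 1.7321
  s(Z) = √(6.3333) = 2.5166

Step 3 — r_{ij} = s_{ij} / (s_i · s_j):
  r[X,X] = 1 (diagonal).
  r[X,Y] = 2 / (1.633 · 1.7321) = 2 / 2.8284 = 0.7071
  r[X,Z] = 4 / (1.633 · 2.5166) = 4 / 4.1096 = 0.9733
  r[Y,Y] = 1 (diagonal).
  r[Y,Z] = 3 / (1.7321 · 2.5166) = 3 / 4.3589 = 0.6882
  r[Z,Z] = 1 (diagonal).

R is symmetric with unit diagonal. Assembling:

R = [[1, 0.7071, 0.9733],
 [0.7071, 1, 0.6882],
 [0.9733, 0.6882, 1]]


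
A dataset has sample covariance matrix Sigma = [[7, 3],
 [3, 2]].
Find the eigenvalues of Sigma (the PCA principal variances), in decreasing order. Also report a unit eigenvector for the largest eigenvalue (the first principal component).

Step 1 — characteristic polynomial of 2×2 Sigma:
  det(Sigma - λI) = λ² - trace · λ + det = 0.
  trace = 7 + 2 = 9, det = 7·2 - (3)² = 5.
Step 2 — discriminant:
  Δ = trace² - 4·det = 81 - 20 = 61.
Step 3 — eigenvalues:
  λ = (trace ± √Δ)/2 = (9 ± 7.8102)/2,
  λ_1 = 8.4051,  λ_2 = 0.5949.

Step 4 — unit eigenvector for λ_1: solve (Sigma - λ_1 I)v = 0. First row:
  (7 - 8.4051)·v_x + (3)·v_y = 0, i.e. (-1.4051)·v_x + (3)·v_y = 0,
  so v ∝ (b, λ_1 - a) = (3, 1.4051) = u.
  ||u|| = √((3)² + (1.4051)²) = √(10.9744) ≈ 3.3128,
  v_1 = u/||u|| ≈ (0.9056, 0.4242) (||v_1|| = 1).

λ_1 = 8.4051,  λ_2 = 0.5949;  v_1 ≈ (0.9056, 0.4242)


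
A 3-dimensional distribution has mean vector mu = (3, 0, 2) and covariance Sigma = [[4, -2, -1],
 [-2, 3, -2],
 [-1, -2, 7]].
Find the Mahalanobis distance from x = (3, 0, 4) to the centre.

Step 1 — centre the observation: (x - mu) = (0, 0, 2).

Step 2 — invert Sigma (cofactor / det for 3×3, or solve directly):
  Sigma^{-1} = [[0.5862, 0.5517, 0.2414],
 [0.5517, 0.931, 0.3448],
 [0.2414, 0.3448, 0.2759]].

Step 3 — form the quadratic (x - mu)^T · Sigma^{-1} · (x - mu):
  Sigma^{-1} · (x - mu) = (0.4828, 0.6897, 0.5517).
  (x - mu)^T · [Sigma^{-1} · (x - mu)] = (0)·(0.4828) + (0)·(0.6897) + (2)·(0.5517) = 1.1034.

Step 4 — take square root: d = √(1.1034) ≈ 1.0505.

d(x, mu) = √(1.1034) ≈ 1.0505


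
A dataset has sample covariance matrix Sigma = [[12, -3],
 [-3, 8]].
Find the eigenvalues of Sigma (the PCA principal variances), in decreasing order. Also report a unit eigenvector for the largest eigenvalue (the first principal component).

Step 1 — characteristic polynomial of 2×2 Sigma:
  det(Sigma - λI) = λ² - trace · λ + det = 0.
  trace = 12 + 8 = 20, det = 12·8 - (-3)² = 87.
Step 2 — discriminant:
  Δ = trace² - 4·det = 400 - 348 = 52.
Step 3 — eigenvalues:
  λ = (trace ± √Δ)/2 = (20 ± 7.2111)/2,
  λ_1 = 13.6056,  λ_2 = 6.3944.

Step 4 — unit eigenvector for λ_1: solve (Sigma - λ_1 I)v = 0. First row:
  (12 - 13.6056)·v_x + (-3)·v_y = 0, i.e. (-1.6056)·v_x + (-3)·v_y = 0,
  so v ∝ (b, λ_1 - a) = (-3, 1.6056); multiply by -1 so the first entry is positive: u = (3, -1.6056).
  ||u|| = √((3)² + (-1.6056)²) = √(11.5778) ≈ 3.4026,
  v_1 = u/||u|| ≈ (0.8817, -0.4719) (||v_1|| = 1).

λ_1 = 13.6056,  λ_2 = 6.3944;  v_1 ≈ (0.8817, -0.4719)


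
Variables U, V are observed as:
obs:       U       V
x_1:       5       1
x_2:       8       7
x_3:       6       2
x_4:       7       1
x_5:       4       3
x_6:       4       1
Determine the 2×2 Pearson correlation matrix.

Step 1 — column means:
  mean(U) = (5 + 8 + 6 + 7 + 4 + 4) / 6 = 34/6 = 5.6667
  mean(V) = (1 + 7 + 2 + 1 + 3 + 1) / 6 = 15/6 = 2.5

Step 2 — sample variances and covariances s[i,j] = (1/(n-1)) · Σ_k (x_{k,i} - mean_i) · (x_{k,j} - mean_j), with n-1 = 5:
  s[U,U] = ((-0.6667)·(-0.6667) + (2.3333)·(2.3333) + (0.3333)·(0.3333) + (1.3333)·(1.3333) + (-1.6667)·(-1.6667) + (-1.6667)·(-1.6667)) / 5 = 13.3333/5 = 2.6667
  s[U,V] = ((-0.6667)·(-1.5) + (2.3333)·(4.5) + (0.3333)·(-0.5) + (1.3333)·(-1.5) + (-1.6667)·(0.5) + (-1.6667)·(-1.5)) / 5 = 11/5 = 2.2
  s[V,V] = ((-1.5)·(-1.5) + (4.5)·(4.5) + (-0.5)·(-0.5) + (-1.5)·(-1.5) + (0.5)·(0.5) + (-1.5)·(-1.5)) / 5 = 27.5/5 = 5.5
  Sample standard deviations s_i = √(s[i,i]):
  s(U) = √(2.6667) = 1.633
  s(V) = √(5.5) = 2.3452

Step 3 — r_{ij} = s_{ij} / (s_i · s_j):
  r[U,U] = 1 (diagonal).
  r[U,V] = 2.2 / (1.633 · 2.3452) = 2.2 / 3.8297 = 0.5745
  r[V,V] = 1 (diagonal).

R is symmetric with unit diagonal. Assembling:

R = [[1, 0.5745],
 [0.5745, 1]]


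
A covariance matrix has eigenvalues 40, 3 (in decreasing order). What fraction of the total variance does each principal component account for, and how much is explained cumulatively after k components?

Step 1 — total variance = trace(Sigma) = Σ λ_i = 40 + 3 = 43.

Step 2 — fraction explained by component i = λ_i / Σ λ:
  PC1: 40/43 = 0.9302
  PC2: 3/43 = 0.0698

Step 3 — cumulative fraction after k components = (λ_1 + ... + λ_k) / Σ λ:
  k = 1: 40/43 = 0.9302
  k = 2: (40 + 3)/43 = 43/43 = 1

Summary (fraction, with percent):

explained: PC1 0.9302 (93.02%), PC2 0.0698 (6.98%);  cumulative: 0.9302, 1


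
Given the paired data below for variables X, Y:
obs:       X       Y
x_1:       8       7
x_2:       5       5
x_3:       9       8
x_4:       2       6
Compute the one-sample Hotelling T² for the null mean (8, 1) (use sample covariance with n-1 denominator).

Step 1 — sample mean vector:
  mean(X) = (8 + 5 + 9 + 2) / 4 = 24/4 = 6
  mean(Y) = (7 + 5 + 8 + 6) / 4 = 26/4 = 6.5
  x̄ = (6, 6.5),  deviation x̄ - mu_0 = (6, 6.5) - (8, 1) = (-2, 5.5).

Step 2 — sample covariance matrix, S[i,j] = (1/(n-1)) · Σ_k (x_{k,i} - mean_i) · (x_{k,j} - mean_j), divisor n-1 = 3:
  S[X,X] = ((2)·(2) + (-1)·(-1) + (3)·(3) + (-4)·(-4)) / 3 = 30/3 = 10
  S[X,Y] = ((2)·(0.5) + (-1)·(-1.5) + (3)·(1.5) + (-4)·(-0.5)) / 3 = 9/3 = 3
  S[Y,Y] = ((0.5)·(0.5) + (-1.5)·(-1.5) + (1.5)·(1.5) + (-0.5)·(-0.5)) / 3 = 5/3 = 1.6667
  S = [[10, 3],
 [3, 1.6667]].

Step 3 — invert S. det(S) = 10·1.6667 - (3)² = 7.6667.
  S^{-1} = (1/det) · [[d, -b], [-b, a]] = [[0.2174, -0.3913],
 [-0.3913, 1.3043]].

Step 4 — quadratic form (x̄ - mu_0)^T · S^{-1} · (x̄ - mu_0):
  S^{-1} · (x̄ - mu_0) = (-2.587, 7.9565),
  (x̄ - mu_0)^T · [...] = (-2)·(-2.587) + (5.5)·(7.9565) = 48.9348.

Step 5 — scale by n: T² = 4 · 48.9348 = 195.7391.

T² ≈ 195.7391


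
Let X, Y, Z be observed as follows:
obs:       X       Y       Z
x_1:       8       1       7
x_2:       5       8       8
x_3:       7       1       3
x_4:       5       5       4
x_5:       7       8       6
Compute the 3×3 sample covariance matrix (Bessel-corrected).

Step 1 — column means:
  mean(X) = (8 + 5 + 7 + 5 + 7) / 5 = 32/5 = 6.4
  mean(Y) = (1 + 8 + 1 + 5 + 8) / 5 = 23/5 = 4.6
  mean(Z) = (7 + 8 + 3 + 4 + 6) / 5 = 28/5 = 5.6

Step 2 — sample covariance S[i,j] = (1/(n-1)) · Σ_k (x_{k,i} - mean_i) · (x_{k,j} - mean_j), with n-1 = 4.
  S[X,X] = ((1.6)·(1.6) + (-1.4)·(-1.4) + (0.6)·(0.6) + (-1.4)·(-1.4) + (0.6)·(0.6)) / 4 = 7.2/4 = 1.8
  S[X,Y] = ((1.6)·(-3.6) + (-1.4)·(3.4) + (0.6)·(-3.6) + (-1.4)·(0.4) + (0.6)·(3.4)) / 4 = -11.2/4 = -2.8
  S[X,Z] = ((1.6)·(1.4) + (-1.4)·(2.4) + (0.6)·(-2.6) + (-1.4)·(-1.6) + (0.6)·(0.4)) / 4 = -0.2/4 = -0.05
  S[Y,Y] = ((-3.6)·(-3.6) + (3.4)·(3.4) + (-3.6)·(-3.6) + (0.4)·(0.4) + (3.4)·(3.4)) / 4 = 49.2/4 = 12.3
  S[Y,Z] = ((-3.6)·(1.4) + (3.4)·(2.4) + (-3.6)·(-2.6) + (0.4)·(-1.6) + (3.4)·(0.4)) / 4 = 13.2/4 = 3.3
  S[Z,Z] = ((1.4)·(1.4) + (2.4)·(2.4) + (-2.6)·(-2.6) + (-1.6)·(-1.6) + (0.4)·(0.4)) / 4 = 17.2/4 = 4.3

S is symmetric (S[j,i] = S[i,j]). Assembling:

S = [[1.8, -2.8, -0.05],
 [-2.8, 12.3, 3.3],
 [-0.05, 3.3, 4.3]]


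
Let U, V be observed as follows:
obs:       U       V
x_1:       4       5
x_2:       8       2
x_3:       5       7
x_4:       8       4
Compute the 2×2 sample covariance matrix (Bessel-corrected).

Step 1 — column means:
  mean(U) = (4 + 8 + 5 + 8) / 4 = 25/4 = 6.25
  mean(V) = (5 + 2 + 7 + 4) / 4 = 18/4 = 4.5

Step 2 — sample covariance S[i,j] = (1/(n-1)) · Σ_k (x_{k,i} - mean_i) · (x_{k,j} - mean_j), with n-1 = 3.
  S[U,U] = ((-2.25)·(-2.25) + (1.75)·(1.75) + (-1.25)·(-1.25) + (1.75)·(1.75)) / 3 = 12.75/3 = 4.25
  S[U,V] = ((-2.25)·(0.5) + (1.75)·(-2.5) + (-1.25)·(2.5) + (1.75)·(-0.5)) / 3 = -9.5/3 = -3.1667
  S[V,V] = ((0.5)·(0.5) + (-2.5)·(-2.5) + (2.5)·(2.5) + (-0.5)·(-0.5)) / 3 = 13/3 = 4.3333

S is symmetric (S[j,i] = S[i,j]). Assembling:

S = [[4.25, -3.1667],
 [-3.1667, 4.3333]]


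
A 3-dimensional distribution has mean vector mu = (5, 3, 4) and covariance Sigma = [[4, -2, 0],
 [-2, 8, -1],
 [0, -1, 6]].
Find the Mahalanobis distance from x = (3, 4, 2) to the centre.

Step 1 — centre the observation: (x - mu) = (-2, 1, -2).

Step 2 — invert Sigma (cofactor / det for 3×3, or solve directly):
  Sigma^{-1} = [[0.2866, 0.0732, 0.0122],
 [0.0732, 0.1463, 0.0244],
 [0.0122, 0.0244, 0.1707]].

Step 3 — form the quadratic (x - mu)^T · Sigma^{-1} · (x - mu):
  Sigma^{-1} · (x - mu) = (-0.5244, -0.0488, -0.3415).
  (x - mu)^T · [Sigma^{-1} · (x - mu)] = (-2)·(-0.5244) + (1)·(-0.0488) + (-2)·(-0.3415) = 1.6829.

Step 4 — take square root: d = √(1.6829) ≈ 1.2973.

d(x, mu) = √(1.6829) ≈ 1.2973


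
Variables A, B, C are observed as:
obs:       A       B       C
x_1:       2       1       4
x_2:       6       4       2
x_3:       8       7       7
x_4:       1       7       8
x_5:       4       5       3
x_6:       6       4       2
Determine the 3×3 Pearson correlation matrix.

Step 1 — column means:
  mean(A) = (2 + 6 + 8 + 1 + 4 + 6) / 6 = 27/6 = 4.5
  mean(B) = (1 + 4 + 7 + 7 + 5 + 4) / 6 = 28/6 = 4.6667
  mean(C) = (4 + 2 + 7 + 8 + 3 + 2) / 6 = 26/6 = 4.3333

Step 2 — sample variances and covariances s[i,j] = (1/(n-1)) · Σ_k (x_{k,i} - mean_i) · (x_{k,j} - mean_j), with n-1 = 5:
  s[A,A] = ((-2.5)·(-2.5) + (1.5)·(1.5) + (3.5)·(3.5) + (-3.5)·(-3.5) + (-0.5)·(-0.5) + (1.5)·(1.5)) / 5 = 35.5/5 = 7.1
  s[A,B] = ((-2.5)·(-3.6667) + (1.5)·(-0.6667) + (3.5)·(2.3333) + (-3.5)·(2.3333) + (-0.5)·(0.3333) + (1.5)·(-0.6667)) / 5 = 7/5 = 1.4
  s[A,C] = ((-2.5)·(-0.3333) + (1.5)·(-2.3333) + (3.5)·(2.6667) + (-3.5)·(3.6667) + (-0.5)·(-1.3333) + (1.5)·(-2.3333)) / 5 = -9/5 = -1.8
  s[B,B] = ((-3.6667)·(-3.6667) + (-0.6667)·(-0.6667) + (2.3333)·(2.3333) + (2.3333)·(2.3333) + (0.3333)·(0.3333) + (-0.6667)·(-0.6667)) / 5 = 25.3333/5 = 5.0667
  s[B,C] = ((-3.6667)·(-0.3333) + (-0.6667)·(-2.3333) + (2.3333)·(2.6667) + (2.3333)·(3.6667) + (0.3333)·(-1.3333) + (-0.6667)·(-2.3333)) / 5 = 18.6667/5 = 3.7333
  s[C,C] = ((-0.3333)·(-0.3333) + (-2.3333)·(-2.3333) + (2.6667)·(2.6667) + (3.6667)·(3.6667) + (-1.3333)·(-1.3333) + (-2.3333)·(-2.3333)) / 5 = 33.3333/5 = 6.6667
  Sample standard deviations s_i = √(s[i,i]):
  s(A) = √(7.1) = 2.6646
  s(B) = √(5.0667) = 2.2509
  s(C) = √(6.6667) = 2.582

Step 3 — r_{ij} = s_{ij} / (s_i · s_j):
  r[A,A] = 1 (diagonal).
  r[A,B] = 1.4 / (2.6646 · 2.2509) = 1.4 / 5.9978 = 0.2334
  r[A,C] = -1.8 / (2.6646 · 2.582) = -1.8 / 6.8799 = -0.2616
  r[B,B] = 1 (diagonal).
  r[B,C] = 3.7333 / (2.2509 · 2.582) = 3.7333 / 5.8119 = 0.6424
  r[C,C] = 1 (diagonal).

R is symmetric with unit diagonal. Assembling:

R = [[1, 0.2334, -0.2616],
 [0.2334, 1, 0.6424],
 [-0.2616, 0.6424, 1]]


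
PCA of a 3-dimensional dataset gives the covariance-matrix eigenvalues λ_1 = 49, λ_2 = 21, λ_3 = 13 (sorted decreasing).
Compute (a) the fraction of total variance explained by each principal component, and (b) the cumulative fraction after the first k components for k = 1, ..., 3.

Step 1 — total variance = trace(Sigma) = Σ λ_i = 49 + 21 + 13 = 83.

Step 2 — fraction explained by component i = λ_i / Σ λ:
  PC1: 49/83 = 0.5904
  PC2: 21/83 = 0.253
  PC3: 13/83 = 0.1566

Step 3 — cumulative fraction after k components = (λ_1 + ... + λ_k) / Σ λ:
  k = 1: 49/83 = 0.5904
  k = 2: (49 + 21)/83 = 70/83 = 0.8434
  k = 3: (49 + 21 + 13)/83 = 83/83 = 1

Summary (fraction, with percent):

explained: PC1 0.5904 (59.04%), PC2 0.253 (25.3%), PC3 0.1566 (15.66%);  cumulative: 0.5904, 0.8434, 1


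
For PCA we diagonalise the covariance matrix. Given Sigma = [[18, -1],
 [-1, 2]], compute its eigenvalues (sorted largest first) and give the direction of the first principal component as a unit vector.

Step 1 — characteristic polynomial of 2×2 Sigma:
  det(Sigma - λI) = λ² - trace · λ + det = 0.
  trace = 18 + 2 = 20, det = 18·2 - (-1)² = 35.
Step 2 — discriminant:
  Δ = trace² - 4·det = 400 - 140 = 260.
Step 3 — eigenvalues:
  λ = (trace ± √Δ)/2 = (20 ± 16.1245)/2,
  λ_1 = 18.0623,  λ_2 = 1.9377.

Step 4 — unit eigenvector for λ_1: solve (Sigma - λ_1 I)v = 0. First row:
  (18 - 18.0623)·v_x + (-1)·v_y = 0, i.e. (-0.0623)·v_x + (-1)·v_y = 0,
  so v ∝ (b, λ_1 - a) = (-1, 0.0623); multiply by -1 so the first entry is positive: u = (1, -0.0623).
  ||u|| = √((1)² + (-0.0623)²) = √(1.0039) ≈ 1.0019,
  v_1 = u/||u|| ≈ (0.9981, -0.0621) (||v_1|| = 1).

λ_1 = 18.0623,  λ_2 = 1.9377;  v_1 ≈ (0.9981, -0.0621)


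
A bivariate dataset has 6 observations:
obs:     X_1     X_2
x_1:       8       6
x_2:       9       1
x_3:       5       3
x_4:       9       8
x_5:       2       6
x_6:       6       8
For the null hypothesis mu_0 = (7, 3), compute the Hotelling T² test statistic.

Step 1 — sample mean vector:
  mean(X_1) = (8 + 9 + 5 + 9 + 2 + 6) / 6 = 39/6 = 6.5
  mean(X_2) = (6 + 1 + 3 + 8 + 6 + 8) / 6 = 32/6 = 5.3333
  x̄ = (6.5, 5.3333),  deviation x̄ - mu_0 = (6.5, 5.3333) - (7, 3) = (-0.5, 2.3333).

Step 2 — sample covariance matrix, S[i,j] = (1/(n-1)) · Σ_k (x_{k,i} - mean_i) · (x_{k,j} - mean_j), divisor n-1 = 5:
  S[X_1,X_1] = ((1.5)·(1.5) + (2.5)·(2.5) + (-1.5)·(-1.5) + (2.5)·(2.5) + (-4.5)·(-4.5) + (-0.5)·(-0.5)) / 5 = 37.5/5 = 7.5
  S[X_1,X_2] = ((1.5)·(0.6667) + (2.5)·(-4.3333) + (-1.5)·(-2.3333) + (2.5)·(2.6667) + (-4.5)·(0.6667) + (-0.5)·(2.6667)) / 5 = -4/5 = -0.8
  S[X_2,X_2] = ((0.6667)·(0.6667) + (-4.3333)·(-4.3333) + (-2.3333)·(-2.3333) + (2.6667)·(2.6667) + (0.6667)·(0.6667) + (2.6667)·(2.6667)) / 5 = 39.3333/5 = 7.8667
  S = [[7.5, -0.8],
 [-0.8, 7.8667]].

Step 3 — invert S. det(S) = 7.5·7.8667 - (-0.8)² = 58.36.
  S^{-1} = (1/det) · [[d, -b], [-b, a]] = [[0.1348, 0.0137],
 [0.0137, 0.1285]].

Step 4 — quadratic form (x̄ - mu_0)^T · S^{-1} · (x̄ - mu_0):
  S^{-1} · (x̄ - mu_0) = (-0.0354, 0.293),
  (x̄ - mu_0)^T · [...] = (-0.5)·(-0.0354) + (2.3333)·(0.293) = 0.7014.

Step 5 — scale by n: T² = 6 · 0.7014 = 4.2084.

T² ≈ 4.2084


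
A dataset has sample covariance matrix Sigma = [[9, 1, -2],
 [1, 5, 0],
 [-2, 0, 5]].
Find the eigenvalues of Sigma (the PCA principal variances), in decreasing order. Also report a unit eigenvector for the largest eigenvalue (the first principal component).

Step 1 — characteristic polynomial p(λ) = det(λI - Sigma) = λ³ - tr·λ² + c_1·λ - det, where tr = trace, c_1 = sum of the principal 2×2 minors, det = det(Sigma):
  tr = 9 + 5 + 5 = 19,
  c_1 = (9·5 - (1)²) + (9·5 - (-2)²) + (5·5 - (0)²) = 44 + 41 + 25 = 110,
  det = 9·(5·5 - (0)²) - (1)·((1)·5 - (0)·(-2)) + (-2)·((1)·(0) - 5·(-2)) = 9·(25) - (1)·(5) + (-2)·(10) = 200.
  So p(λ) = λ³ - 19λ² + 110λ - 200.
Step 2 — look for an integer root (rational root theorem: any rational root is an integer divisor of 200). Testing λ = 4:
  p(4) = 64 - 304 + 440 - 200 = 0  ✓
  Dividing out (λ - 4): p(λ) = (λ - 4)(λ² - 15λ + 50).
Step 3 — remaining eigenvalues from the quadratic λ² - 15λ + 50 = 0:
  Δ = 15² - 4·50 = 225 - 200 = 25,  λ = (15 ± √25)/2 = (15 ± 5)/2 = 10 or 5.
  Sorted: λ_1 = 10,  λ_2 = 5,  λ_3 = 4  (check: sum = 19 = tr ✓).

Step 4 — unit eigenvector for λ_1 = 10: v spans the null space of (Sigma - λ_1 I), whose rows are
  r_1 = (-1, 1, -2),  r_2 = (1, -5, 0),  r_3 = (-2, 0, -5).
  v is orthogonal to every row, so take v ∝ r_1 × r_2 = ((1)·(0) - (-2)·(-5), (-2)·(1) - (-1)·(0), (-1)·(-5) - (1)·(1)) = (-10, -2, 4).
  Rescale (divide by 2; multiply by -1 so the first nonzero entry is positive): u = (5, 1, -2).
  ||u|| = √((5)² + (1)² + (-2)²) = √(30) ≈ 5.4772,  v_1 = u/||u|| ≈ (0.9129, 0.1826, -0.3651) (||v_1|| = 1).

λ_1 = 10,  λ_2 = 5,  λ_3 = 4;  v_1 ≈ (0.9129, 0.1826, -0.3651)


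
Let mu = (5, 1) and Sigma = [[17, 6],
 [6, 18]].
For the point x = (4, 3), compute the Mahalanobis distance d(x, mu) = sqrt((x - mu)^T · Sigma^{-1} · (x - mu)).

Step 1 — centre the observation: (x - mu) = (-1, 2).

Step 2 — invert Sigma. det(Sigma) = 17·18 - (6)² = 270.
  Sigma^{-1} = (1/det) · [[d, -b], [-b, a]] = [[0.0667, -0.0222],
 [-0.0222, 0.063]].

Step 3 — form the quadratic (x - mu)^T · Sigma^{-1} · (x - mu):
  Sigma^{-1} · (x - mu) = (-0.1111, 0.1481).
  (x - mu)^T · [Sigma^{-1} · (x - mu)] = (-1)·(-0.1111) + (2)·(0.1481) = 0.4074.

Step 4 — take square root: d = √(0.4074) ≈ 0.6383.

d(x, mu) = √(0.4074) ≈ 0.6383


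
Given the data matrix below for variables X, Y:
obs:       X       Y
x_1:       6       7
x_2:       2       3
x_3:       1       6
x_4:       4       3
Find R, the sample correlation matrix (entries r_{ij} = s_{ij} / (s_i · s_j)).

Step 1 — column means:
  mean(X) = (6 + 2 + 1 + 4) / 4 = 13/4 = 3.25
  mean(Y) = (7 + 3 + 6 + 3) / 4 = 19/4 = 4.75

Step 2 — sample variances and covariances s[i,j] = (1/(n-1)) · Σ_k (x_{k,i} - mean_i) · (x_{k,j} - mean_j), with n-1 = 3:
  s[X,X] = ((2.75)·(2.75) + (-1.25)·(-1.25) + (-2.25)·(-2.25) + (0.75)·(0.75)) / 3 = 14.75/3 = 4.9167
  s[X,Y] = ((2.75)·(2.25) + (-1.25)·(-1.75) + (-2.25)·(1.25) + (0.75)·(-1.75)) / 3 = 4.25/3 = 1.4167
  s[Y,Y] = ((2.25)·(2.25) + (-1.75)·(-1.75) + (1.25)·(1.25) + (-1.75)·(-1.75)) / 3 = 12.75/3 = 4.25
  Sample standard deviations s_i = √(s[i,i]):
  s(X) = √(4.9167) = 2.2174
  s(Y) = √(4.25) = 2.0616

Step 3 — r_{ij} = s_{ij} / (s_i · s_j):
  r[X,X] = 1 (diagonal).
  r[X,Y] = 1.4167 / (2.2174 · 2.0616) = 1.4167 / 4.5712 = 0.3099
  r[Y,Y] = 1 (diagonal).

R is symmetric with unit diagonal. Assembling:

R = [[1, 0.3099],
 [0.3099, 1]]


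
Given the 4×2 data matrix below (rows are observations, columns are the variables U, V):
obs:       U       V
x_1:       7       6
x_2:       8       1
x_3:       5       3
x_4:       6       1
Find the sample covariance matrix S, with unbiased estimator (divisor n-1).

Step 1 — column means:
  mean(U) = (7 + 8 + 5 + 6) / 4 = 26/4 = 6.5
  mean(V) = (6 + 1 + 3 + 1) / 4 = 11/4 = 2.75

Step 2 — sample covariance S[i,j] = (1/(n-1)) · Σ_k (x_{k,i} - mean_i) · (x_{k,j} - mean_j), with n-1 = 3.
  S[U,U] = ((0.5)·(0.5) + (1.5)·(1.5) + (-1.5)·(-1.5) + (-0.5)·(-0.5)) / 3 = 5/3 = 1.6667
  S[U,V] = ((0.5)·(3.25) + (1.5)·(-1.75) + (-1.5)·(0.25) + (-0.5)·(-1.75)) / 3 = -0.5/3 = -0.1667
  S[V,V] = ((3.25)·(3.25) + (-1.75)·(-1.75) + (0.25)·(0.25) + (-1.75)·(-1.75)) / 3 = 16.75/3 = 5.5833

S is symmetric (S[j,i] = S[i,j]). Assembling:

S = [[1.6667, -0.1667],
 [-0.1667, 5.5833]]
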